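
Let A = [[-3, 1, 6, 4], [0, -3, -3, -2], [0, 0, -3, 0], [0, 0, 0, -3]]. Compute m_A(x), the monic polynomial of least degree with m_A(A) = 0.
The characteristic polynomial factors as (x + 3)^4. The minimal polynomial is ∏(x - λ)^{k_λ} where k_λ is the size of the largest Jordan block at λ.

For λ = -3: rank(A + 3I) = 2, and the largest Jordan block has size 3 (the smallest k with rank((A + 3I)^k) = rank((A + 3I)^(k+1))).

So m_A(x) = (x + 3)^3.

m_A(x) = (x + 3)^3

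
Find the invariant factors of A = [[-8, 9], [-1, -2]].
(x + 5)^2

The Jordan structure of A has elementary divisors (x + 5)^2. Arranging the block sizes at each eigenvalue in decreasing order and taking row products gives the invariant factors.

Invariant factors (smallest first, each dividing the next): (x + 5)^2.

Check: the last factor (x + 5)^2 is the minimal polynomial, and the product (x + 5)^2 is the characteristic polynomial.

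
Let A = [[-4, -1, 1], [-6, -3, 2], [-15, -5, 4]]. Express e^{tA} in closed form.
A has Jordan form J = [[-1, 1, 0], [0, -1, 0], [0, 0, -1]] with A = PJP^{-1}, so e^{tA} = P e^{tJ} P^{-1}.

For a Jordan block J_k(λ), e^{tJ_k(λ)} = e^{λt} · (I + tN + t^2 N^2/2! + ... + t^{k-1} N^{k-1}/(k-1)!) where N is the nilpotent superdiagonal part.

Assembling the blocks and conjugating back gives the entries of e^{tA} as shown above.

e^{tA} = [[(1 - 3*t)*e^{-t}, -t*e^{-t}, t*e^{-t}], [-6*t*e^{-t}, (1 - 2*t)*e^{-t}, 2*t*e^{-t}], [-15*t*e^{-t}, -5*t*e^{-t}, (5*t + 1)*e^{-t}]]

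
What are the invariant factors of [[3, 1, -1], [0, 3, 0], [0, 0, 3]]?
The Jordan structure of A has elementary divisors (x - 3)^2, (x - 3). Arranging the block sizes at each eigenvalue in decreasing order and taking row products gives the invariant factors.

Invariant factors (smallest first, each dividing the next): x - 3, (x - 3)^2.

Check: the last factor (x - 3)^2 is the minimal polynomial, and the product (x - 3)^3 is the characteristic polynomial.

x - 3, (x - 3)^2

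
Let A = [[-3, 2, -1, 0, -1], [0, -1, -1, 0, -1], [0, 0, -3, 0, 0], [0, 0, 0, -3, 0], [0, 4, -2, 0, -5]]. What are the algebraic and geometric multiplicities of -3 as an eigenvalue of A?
The characteristic polynomial is (x + 3)^5, so the factor x + 3 appears with exponent 5: the algebraic multiplicity is 5.

rank(A + 3I) = 1, so the eigenspace has dimension 5 - 1 = 4: the geometric multiplicity is 4.

Since 4 < 5, A is not diagonalizable.

algebraic multiplicity 5, geometric multiplicity 4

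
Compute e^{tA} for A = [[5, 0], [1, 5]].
A has Jordan form J = [[5, 1], [0, 5]] with A = PJP^{-1}, so e^{tA} = P e^{tJ} P^{-1}.

For a Jordan block J_k(λ), e^{tJ_k(λ)} = e^{λt} · (I + tN + t^2 N^2/2! + ... + t^{k-1} N^{k-1}/(k-1)!) where N is the nilpotent superdiagonal part.

Assembling the blocks and conjugating back gives the entries of e^{tA} as shown above.

e^{tA} = [[e^{5*t}, 0], [t*e^{5*t}, e^{5*t}]]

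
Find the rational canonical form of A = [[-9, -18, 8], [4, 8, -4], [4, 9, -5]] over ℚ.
R = [[-1, 0, 0], [0, 0, -4], [0, 1, -5]]

The invariant factors of A (the non-unit diagonal entries of the Smith normal form of xI - A over ℚ[x]) are x + 1, (x + 1)(x + 4), each dividing the next. The characteristic polynomial is their product, (x + 1)^2(x + 4).

The rational canonical form is the block-diagonal matrix of companion matrices C(f_i):
R = [[-1, 0, 0], [0, 0, -4], [0, 1, -5]].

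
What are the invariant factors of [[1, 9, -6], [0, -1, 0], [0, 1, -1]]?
The Jordan structure of A has elementary divisors (x + 1)^2, (x - 1). Arranging the block sizes at each eigenvalue in decreasing order and taking row products gives the invariant factors.

Invariant factors (smallest first, each dividing the next): (x - 1)(x + 1)^2.

Check: the last factor (x - 1)(x + 1)^2 is the minimal polynomial, and the product (x - 1)(x + 1)^2 is the characteristic polynomial.

(x - 1)(x + 1)^2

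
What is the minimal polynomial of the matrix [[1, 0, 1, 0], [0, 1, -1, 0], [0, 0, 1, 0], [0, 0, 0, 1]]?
m_A(x) = (x - 1)^2

The characteristic polynomial factors as (x - 1)^4. The minimal polynomial is ∏(x - λ)^{k_λ} where k_λ is the size of the largest Jordan block at λ.

For λ = 1: rank(A - I) = 1, and the largest Jordan block has size 2 (the smallest k with rank((A - I)^k) = rank((A - I)^(k+1))).

So m_A(x) = (x - 1)^2.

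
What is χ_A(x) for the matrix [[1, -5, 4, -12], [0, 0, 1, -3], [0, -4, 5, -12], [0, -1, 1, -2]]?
χ_A(x) = (x - 1)^4

xI - A = [[x - 1, 5, -4, 12], [0, x, -1, 3], [0, 4, x - 5, 12], [0, 1, -1, x + 2]].

Expanding det(xI - A) along the first row:
det(xI - A) = + (x - 1)·det([[x, -1, 3], [4, x - 5, 12], [1, -1, x + 2]]) - (5)·det([[0, -1, 3], [0, x - 5, 12], [0, -1, x + 2]]) + (-4)·det([[0, x, 3], [0, 4, 12], [0, 1, x + 2]]) - (12)·det([[0, x, -1], [0, 4, x - 5], [0, 1, -1]]).

Evaluating gives χ_A(x) = x^4 - 4x^3 + 6x^2 - 4x + 1 = (x - 1)^4.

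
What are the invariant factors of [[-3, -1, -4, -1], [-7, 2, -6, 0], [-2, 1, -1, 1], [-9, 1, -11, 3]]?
(x - 2)^3(x + 5)

The Jordan structure of A has elementary divisors (x + 5), (x - 2)^3. Arranging the block sizes at each eigenvalue in decreasing order and taking row products gives the invariant factors.

Invariant factors (smallest first, each dividing the next): (x - 2)^3(x + 5).

Check: the last factor (x - 2)^3(x + 5) is the minimal polynomial, and the product (x - 2)^3(x + 5) is the characteristic polynomial.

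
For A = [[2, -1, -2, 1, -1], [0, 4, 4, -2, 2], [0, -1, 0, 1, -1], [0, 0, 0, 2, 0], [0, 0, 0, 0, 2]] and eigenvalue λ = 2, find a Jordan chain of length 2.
We seek v_1 ∈ ker((A - 2I)^2) \ ker(A - 2I), then set v_{i+1} = (A - 2I) v_i.

One such chain is v_1 = [[-1, 1, -1, 0, 0]]^T, v_2 = [[1, -2, 1, 0, 0]]^T. Check: (A - 2I) v_2 = [[0, 0, 0, 0, 0]]^T = 0.

v_1 = [[-1, 1, -1, 0, 0]]^T, v_2 = [[1, -2, 1, 0, 0]]^T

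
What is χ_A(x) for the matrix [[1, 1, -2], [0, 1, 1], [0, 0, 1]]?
xI - A = [[x - 1, -1, 2], [0, x - 1, -1], [0, 0, x - 1]].

Expanding det(xI - A) along the first row:
det(xI - A) = + (x - 1)·det([[x - 1, -1], [0, x - 1]]) - (-1)·det([[0, -1], [0, x - 1]]) + (2)·det([[0, x - 1], [0, 0]]).

Evaluating gives χ_A(x) = x^3 - 3x^2 + 3x - 1 = (x - 1)^3.

χ_A(x) = (x - 1)^3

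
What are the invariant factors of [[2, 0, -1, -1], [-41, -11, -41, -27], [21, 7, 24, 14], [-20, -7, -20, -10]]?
The Jordan structure of A has elementary divisors (x + 4), (x - 3)^2, (x - 3). Arranging the block sizes at each eigenvalue in decreasing order and taking row products gives the invariant factors.

Invariant factors (smallest first, each dividing the next): x - 3, (x - 3)^2(x + 4).

Check: the last factor (x - 3)^2(x + 4) is the minimal polynomial, and the product (x - 3)^3(x + 4) is the characteristic polynomial.

x - 3, (x - 3)^2(x + 4)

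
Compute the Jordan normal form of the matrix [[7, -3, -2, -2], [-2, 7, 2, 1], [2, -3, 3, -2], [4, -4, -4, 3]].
The characteristic polynomial is det(xI - A) = (x - 5)^4, so the eigenvalues are 5 (algebraic multiplicity 4).

For λ = 5: rank(A - 5I) = 2, rank((A - 5I)^2) = 1, rank((A - 5I)^3) = 0. The eigenspace has dimension 4 - 2 = 2, so there are 2 Jordan blocks; the rank sequence gives block sizes [3, 1].

Assembling the blocks gives the Jordan form J above.

J = [[5, 1, 0, 0], [0, 5, 1, 0], [0, 0, 5, 0], [0, 0, 0, 5]]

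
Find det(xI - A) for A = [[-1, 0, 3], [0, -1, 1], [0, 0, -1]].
χ_A(x) = (x + 1)^3

xI - A = [[x + 1, 0, -3], [0, x + 1, -1], [0, 0, x + 1]].

Expanding det(xI - A) along the first row:
det(xI - A) = + (x + 1)·det([[x + 1, -1], [0, x + 1]]) - (0)·det([[0, -1], [0, x + 1]]) + (-3)·det([[0, x + 1], [0, 0]]).

Evaluating gives χ_A(x) = x^3 + 3x^2 + 3x + 1 = (x + 1)^3.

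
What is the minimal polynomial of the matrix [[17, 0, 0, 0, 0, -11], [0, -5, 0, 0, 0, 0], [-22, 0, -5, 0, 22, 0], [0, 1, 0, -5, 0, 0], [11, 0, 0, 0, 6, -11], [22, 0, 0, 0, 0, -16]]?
The characteristic polynomial factors as (x - 6)^2(x + 5)^4. The minimal polynomial is ∏(x - λ)^{k_λ} where k_λ is the size of the largest Jordan block at λ.

For λ = -5: rank(A + 5I) = 3, and the largest Jordan block has size 2 (the smallest k with rank((A + 5I)^k) = rank((A + 5I)^(k+1))).
For λ = 6: rank(A - 6I) = 4, and the largest Jordan block has size 1 (the smallest k with rank((A - 6I)^k) = rank((A - 6I)^(k+1))).

So m_A(x) = (x - 6)(x + 5)^2.

m_A(x) = (x - 6)(x + 5)^2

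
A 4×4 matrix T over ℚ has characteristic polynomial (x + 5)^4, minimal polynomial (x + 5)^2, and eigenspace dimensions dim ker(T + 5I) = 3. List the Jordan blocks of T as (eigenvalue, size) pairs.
λ = -5: algebraic multiplicity 4 (exponent in χ_T), largest block size 2 (exponent in m_T), 3 blocks (geometric multiplicity). These force block sizes [2, 1, 1].

Jordan blocks: (-5, 2), (-5, 1), (-5, 1)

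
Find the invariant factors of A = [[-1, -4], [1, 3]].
The Jordan structure of A has elementary divisors (x - 1)^2. Arranging the block sizes at each eigenvalue in decreasing order and taking row products gives the invariant factors.

Invariant factors (smallest first, each dividing the next): (x - 1)^2.

Check: the last factor (x - 1)^2 is the minimal polynomial, and the product (x - 1)^2 is the characteristic polynomial.

(x - 1)^2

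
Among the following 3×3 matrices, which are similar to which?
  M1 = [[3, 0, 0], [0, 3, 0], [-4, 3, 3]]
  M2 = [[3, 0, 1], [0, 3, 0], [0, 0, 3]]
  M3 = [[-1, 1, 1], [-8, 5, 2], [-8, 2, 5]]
Characteristic polynomials: χ_{M1} = (x - 3)^3, χ_{M2} = (x - 3)^3, χ_{M3} = (x - 3)^3.

{M1, M2, M3}: invariant factors x - 3, (x - 3)^2.

Matrices are similar if and only if their invariant-factor lists agree; the partition into similarity classes is {M1, M2, M3}.

1 class: {M1, M2, M3}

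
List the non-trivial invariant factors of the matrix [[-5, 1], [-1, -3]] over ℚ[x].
(x + 4)^2

The Jordan structure of A has elementary divisors (x + 4)^2. Arranging the block sizes at each eigenvalue in decreasing order and taking row products gives the invariant factors.

Invariant factors (smallest first, each dividing the next): (x + 4)^2.

Check: the last factor (x + 4)^2 is the minimal polynomial, and the product (x + 4)^2 is the characteristic polynomial.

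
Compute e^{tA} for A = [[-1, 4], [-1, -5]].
A has Jordan form J = [[-3, 1], [0, -3]] with A = PJP^{-1}, so e^{tA} = P e^{tJ} P^{-1}.

For a Jordan block J_k(λ), e^{tJ_k(λ)} = e^{λt} · (I + tN + t^2 N^2/2! + ... + t^{k-1} N^{k-1}/(k-1)!) where N is the nilpotent superdiagonal part.

Assembling the blocks and conjugating back gives the entries of e^{tA} as shown above.

e^{tA} = [[(2*t + 1)*e^{-3*t}, 4*t*e^{-3*t}], [-t*e^{-3*t}, (1 - 2*t)*e^{-3*t}]]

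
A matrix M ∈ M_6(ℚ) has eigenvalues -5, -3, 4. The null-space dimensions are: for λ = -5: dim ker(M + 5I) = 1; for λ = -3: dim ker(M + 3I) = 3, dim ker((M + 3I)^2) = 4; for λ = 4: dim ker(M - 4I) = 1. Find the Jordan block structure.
Jordan blocks: (-5, 1), (-3, 2), (-3, 1), (-3, 1), (4, 1)

λ = -5: successive nullity increments [1] count blocks of size ≥ k; block sizes are [1].
λ = -3: successive nullity increments [3, 1] count blocks of size ≥ k; block sizes are [2, 1, 1].
λ = 4: successive nullity increments [1] count blocks of size ≥ k; block sizes are [1].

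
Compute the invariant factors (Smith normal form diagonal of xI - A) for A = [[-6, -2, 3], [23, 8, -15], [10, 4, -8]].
The Jordan structure of A has elementary divisors (x + 2)^3. Arranging the block sizes at each eigenvalue in decreasing order and taking row products gives the invariant factors.

Invariant factors (smallest first, each dividing the next): (x + 2)^3.

Check: the last factor (x + 2)^3 is the minimal polynomial, and the product (x + 2)^3 is the characteristic polynomial.

(x + 2)^3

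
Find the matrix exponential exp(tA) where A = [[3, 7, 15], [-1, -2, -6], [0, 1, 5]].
e^{tA} = [[(-3*t^2 + t + 1)*e^{2*t}, t*(7 - 3*t)*e^{2*t}, 3*t*(3*t + 5)*e^{2*t}], [t*(3*t - 2)*e^{2*t}/2, (3*t^2 - 8*t + 2)*e^{2*t}/2, 3*t*(-3*t - 4)*e^{2*t}/2], [-t^2*e^{2*t}/2, t*(2 - t)*e^{2*t}/2, (3*t^2 + 6*t + 2)*e^{2*t}/2]]

A has Jordan form J = [[2, 1, 0], [0, 2, 1], [0, 0, 2]] with A = PJP^{-1}, so e^{tA} = P e^{tJ} P^{-1}.

For a Jordan block J_k(λ), e^{tJ_k(λ)} = e^{λt} · (I + tN + t^2 N^2/2! + ... + t^{k-1} N^{k-1}/(k-1)!) where N is the nilpotent superdiagonal part.

Assembling the blocks and conjugating back gives the entries of e^{tA} as shown above.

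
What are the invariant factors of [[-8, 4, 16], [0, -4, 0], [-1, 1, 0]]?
The Jordan structure of A has elementary divisors (x + 4)^2, (x + 4). Arranging the block sizes at each eigenvalue in decreasing order and taking row products gives the invariant factors.

Invariant factors (smallest first, each dividing the next): x + 4, (x + 4)^2.

Check: the last factor (x + 4)^2 is the minimal polynomial, and the product (x + 4)^3 is the characteristic polynomial.

x + 4, (x + 4)^2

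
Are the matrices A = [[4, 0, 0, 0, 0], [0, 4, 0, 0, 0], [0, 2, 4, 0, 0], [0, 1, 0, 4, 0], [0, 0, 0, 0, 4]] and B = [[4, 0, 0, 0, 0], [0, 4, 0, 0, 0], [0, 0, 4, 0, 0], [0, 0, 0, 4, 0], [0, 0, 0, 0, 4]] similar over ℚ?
Both have characteristic polynomial (x - 4)^5, but the minimal polynomial of A is (x - 4)^2 while the minimal polynomial of B is x - 4. The minimal polynomial is a similarity invariant, so A and B are not similar.

No.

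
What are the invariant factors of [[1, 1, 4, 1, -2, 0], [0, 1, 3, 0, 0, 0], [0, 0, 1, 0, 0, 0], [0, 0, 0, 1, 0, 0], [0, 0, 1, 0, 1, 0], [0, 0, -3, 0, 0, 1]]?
x - 1, x - 1, x - 1, (x - 1)^3

The Jordan structure of A has elementary divisors (x - 1)^3, (x - 1), (x - 1), (x - 1). Arranging the block sizes at each eigenvalue in decreasing order and taking row products gives the invariant factors.

Invariant factors (smallest first, each dividing the next): x - 1, x - 1, x - 1, (x - 1)^3.

Check: the last factor (x - 1)^3 is the minimal polynomial, and the product (x - 1)^6 is the characteristic polynomial.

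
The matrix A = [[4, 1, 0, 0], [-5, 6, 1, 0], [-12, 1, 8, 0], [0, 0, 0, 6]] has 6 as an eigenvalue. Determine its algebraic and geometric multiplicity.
The characteristic polynomial is (x - 6)^4, so the factor x - 6 appears with exponent 4: the algebraic multiplicity is 4.

rank(A - 6I) = 2, so the eigenspace has dimension 4 - 2 = 2: the geometric multiplicity is 2.

Since 2 < 4, A is not diagonalizable.

algebraic multiplicity 4, geometric multiplicity 2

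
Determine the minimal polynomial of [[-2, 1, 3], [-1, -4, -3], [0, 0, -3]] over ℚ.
The characteristic polynomial factors as (x + 3)^3. The minimal polynomial is ∏(x - λ)^{k_λ} where k_λ is the size of the largest Jordan block at λ.

For λ = -3: rank(A + 3I) = 1, and the largest Jordan block has size 2 (the smallest k with rank((A + 3I)^k) = rank((A + 3I)^(k+1))).

So m_A(x) = (x + 3)^2.

m_A(x) = (x + 3)^2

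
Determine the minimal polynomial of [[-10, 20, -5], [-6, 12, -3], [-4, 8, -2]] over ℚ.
The characteristic polynomial factors as x^3. The minimal polynomial is ∏(x - λ)^{k_λ} where k_λ is the size of the largest Jordan block at λ.

For λ = 0: rank(A) = 1, and the largest Jordan block has size 2 (the smallest k with rank(A^k) = rank(A^(k+1))).

So m_A(x) = x^2.

m_A(x) = x^2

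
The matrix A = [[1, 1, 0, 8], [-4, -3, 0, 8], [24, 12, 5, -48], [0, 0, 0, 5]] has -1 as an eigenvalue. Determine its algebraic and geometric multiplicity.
algebraic multiplicity 2, geometric multiplicity 1

The characteristic polynomial is (x - 5)^2(x + 1)^2, so the factor x + 1 appears with exponent 2: the algebraic multiplicity is 2.

rank(A + I) = 3, so the eigenspace has dimension 4 - 3 = 1: the geometric multiplicity is 1.

Since 1 < 2, A is not diagonalizable.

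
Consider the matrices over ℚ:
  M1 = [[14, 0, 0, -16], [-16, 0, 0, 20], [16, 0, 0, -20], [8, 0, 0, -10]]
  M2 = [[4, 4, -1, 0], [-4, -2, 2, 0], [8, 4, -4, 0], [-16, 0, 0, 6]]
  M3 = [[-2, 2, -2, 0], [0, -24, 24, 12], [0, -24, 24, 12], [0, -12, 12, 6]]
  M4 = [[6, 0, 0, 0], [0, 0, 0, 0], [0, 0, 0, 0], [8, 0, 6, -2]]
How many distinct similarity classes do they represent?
2 classes: {M1, M3, M4}, {M2}

Characteristic polynomials: χ_{M1} = x^2(x - 6)(x + 2), χ_{M2} = x^2(x - 6)(x + 2), χ_{M3} = x^2(x - 6)(x + 2), χ_{M4} = x^2(x - 6)(x + 2).

{M1, M3, M4}: invariant factors x, x(x - 6)(x + 2).

{M2}: invariant factors x^2(x - 6)(x + 2).

Matrices are similar if and only if their invariant-factor lists agree; the partition into similarity classes is {M1, M3, M4}, {M2}.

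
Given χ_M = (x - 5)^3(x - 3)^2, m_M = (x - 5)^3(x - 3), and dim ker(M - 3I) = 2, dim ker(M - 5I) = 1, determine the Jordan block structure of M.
Jordan blocks: (3, 1), (3, 1), (5, 3)

λ = 3: algebraic multiplicity 2 (exponent in χ_M), largest block size 1 (exponent in m_M), 2 blocks (geometric multiplicity). These force block sizes [1, 1].
λ = 5: algebraic multiplicity 3 (exponent in χ_M), largest block size 3 (exponent in m_M), 1 block (geometric multiplicity). This forces block sizes [3].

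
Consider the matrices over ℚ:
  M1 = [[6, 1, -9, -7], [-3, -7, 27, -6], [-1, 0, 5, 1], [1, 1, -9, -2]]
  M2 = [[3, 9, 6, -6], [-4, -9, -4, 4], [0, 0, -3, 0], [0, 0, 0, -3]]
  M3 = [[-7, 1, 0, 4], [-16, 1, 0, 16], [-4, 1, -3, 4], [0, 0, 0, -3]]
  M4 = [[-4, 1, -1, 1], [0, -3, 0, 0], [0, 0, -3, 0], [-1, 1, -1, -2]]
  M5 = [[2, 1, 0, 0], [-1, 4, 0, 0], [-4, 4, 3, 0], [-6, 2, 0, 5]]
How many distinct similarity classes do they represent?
Characteristic polynomials: χ_{M1} = (x - 5)^2(x + 4)^2, χ_{M2} = (x + 3)^4, χ_{M3} = (x + 3)^4, χ_{M4} = (x + 3)^4, χ_{M5} = (x - 5)(x - 3)^3.

{M1}: invariant factors (x - 5)^2(x + 4)^2.

{M2, M3, M4}: invariant factors x + 3, x + 3, (x + 3)^2.

{M5}: invariant factors x - 3, (x - 5)(x - 3)^2.

Matrices are similar if and only if their invariant-factor lists agree; the partition into similarity classes is {M1}, {M2, M3, M4}, {M5}.

3 classes: {M1}, {M2, M3, M4}, {M5}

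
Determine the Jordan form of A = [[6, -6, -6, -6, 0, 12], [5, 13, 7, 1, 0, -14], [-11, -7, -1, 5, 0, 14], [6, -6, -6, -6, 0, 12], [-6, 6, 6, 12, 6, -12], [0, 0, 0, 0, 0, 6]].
The characteristic polynomial is det(xI - A) = x^2(x - 6)^4, so the eigenvalues are 0 (algebraic multiplicity 2), 6 (algebraic multiplicity 4).

For λ = 0: rank(A) = 4. The eigenspace has dimension 6 - 4 = 2, so there are 2 Jordan blocks; the rank sequence gives block sizes [1, 1].

For λ = 6: rank(A - 6I) = 3, rank((A - 6I)^2) = 2. The eigenspace has dimension 6 - 3 = 3, so there are 3 Jordan blocks; the rank sequence gives block sizes [2, 1, 1].

Assembling the blocks gives the Jordan form J above.

J = [[0, 0, 0, 0, 0, 0], [0, 0, 0, 0, 0, 0], [0, 0, 6, 1, 0, 0], [0, 0, 0, 6, 0, 0], [0, 0, 0, 0, 6, 0], [0, 0, 0, 0, 0, 6]]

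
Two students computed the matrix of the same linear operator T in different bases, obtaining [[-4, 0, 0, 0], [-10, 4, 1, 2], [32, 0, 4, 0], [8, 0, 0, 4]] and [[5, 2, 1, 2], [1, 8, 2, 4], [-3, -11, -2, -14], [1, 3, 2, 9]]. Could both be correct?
trace(A) = 8 but trace(B) = 20. The trace is a similarity invariant, so A and B are not similar.

No.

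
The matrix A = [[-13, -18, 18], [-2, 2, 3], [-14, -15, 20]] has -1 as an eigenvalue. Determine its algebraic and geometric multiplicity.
algebraic multiplicity 1, geometric multiplicity 1

The characteristic polynomial is (x - 5)^2(x + 1), so the factor x + 1 appears with exponent 1: the algebraic multiplicity is 1.

rank(A + I) = 2, so the eigenspace has dimension 3 - 2 = 1: the geometric multiplicity is 1.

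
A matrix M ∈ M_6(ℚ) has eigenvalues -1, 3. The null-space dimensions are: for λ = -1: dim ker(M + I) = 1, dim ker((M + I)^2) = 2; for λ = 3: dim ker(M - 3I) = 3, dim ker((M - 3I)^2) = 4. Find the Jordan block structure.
Jordan blocks: (-1, 2), (3, 2), (3, 1), (3, 1)

λ = -1: successive nullity increments [1, 1] count blocks of size ≥ k; block sizes are [2].
λ = 3: successive nullity increments [3, 1] count blocks of size ≥ k; block sizes are [2, 1, 1].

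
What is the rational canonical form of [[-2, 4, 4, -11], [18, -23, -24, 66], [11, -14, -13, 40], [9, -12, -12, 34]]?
R = [[1, 0, 0, 0], [0, 0, 0, 9], [0, 1, 0, -3], [0, 0, 1, -5]]

The invariant factors of A (the non-unit diagonal entries of the Smith normal form of xI - A over ℚ[x]) are x - 1, (x - 1)(x + 3)^2, each dividing the next. The characteristic polynomial is their product, (x - 1)^2(x + 3)^2.

The rational canonical form is the block-diagonal matrix of companion matrices C(f_i):
R = [[1, 0, 0, 0], [0, 0, 0, 9], [0, 1, 0, -3], [0, 0, 1, -5]].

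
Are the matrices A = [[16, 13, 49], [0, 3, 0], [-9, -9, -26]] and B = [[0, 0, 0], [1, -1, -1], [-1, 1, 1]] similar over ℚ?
No.

trace(A) = -7 but trace(B) = 0. The trace is a similarity invariant, so A and B are not similar.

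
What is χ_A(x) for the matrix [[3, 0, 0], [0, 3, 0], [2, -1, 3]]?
χ_A(x) = (x - 3)^3

xI - A = [[x - 3, 0, 0], [0, x - 3, 0], [-2, 1, x - 3]].

Expanding det(xI - A) along the first row:
det(xI - A) = + (x - 3)·det([[x - 3, 0], [1, x - 3]]) - (0)·det([[0, 0], [-2, x - 3]]) + (0)·det([[0, x - 3], [-2, 1]]).

Evaluating gives χ_A(x) = x^3 - 9x^2 + 27x - 27 = (x - 3)^3.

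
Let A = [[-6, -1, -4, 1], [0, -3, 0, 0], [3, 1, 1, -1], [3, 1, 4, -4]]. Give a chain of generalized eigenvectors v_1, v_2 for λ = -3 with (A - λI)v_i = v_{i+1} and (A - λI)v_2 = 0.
v_1 = [[0, 1, 0, 0]]^T, v_2 = [[-1, 0, 1, 1]]^T

We seek v_1 ∈ ker((A + 3I)^2) \ ker(A + 3I), then set v_{i+1} = (A + 3I) v_i.

One such chain is v_1 = [[0, 1, 0, 0]]^T, v_2 = [[-1, 0, 1, 1]]^T. Check: (A + 3I) v_2 = [[0, 0, 0, 0]]^T = 0.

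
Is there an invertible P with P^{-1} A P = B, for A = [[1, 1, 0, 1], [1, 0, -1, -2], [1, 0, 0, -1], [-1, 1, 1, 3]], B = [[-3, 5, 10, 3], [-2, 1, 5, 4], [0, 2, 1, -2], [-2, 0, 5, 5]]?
Yes.

Two matrices over a field are similar if and only if they have the same invariant factors.

Both A and B have characteristic polynomial (x - 1)^4 and minimal polynomial (x - 1)^2. Computing further, both have invariant factors (x - 1)^2, (x - 1)^2. Hence A and B are similar.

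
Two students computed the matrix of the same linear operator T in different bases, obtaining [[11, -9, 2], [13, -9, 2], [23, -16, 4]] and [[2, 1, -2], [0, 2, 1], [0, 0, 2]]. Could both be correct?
Yes.

Two matrices over a field are similar if and only if they have the same invariant factors.

Both A and B have characteristic polynomial (x - 2)^3 and minimal polynomial (x - 2)^3. Computing further, both have invariant factors (x - 2)^3. Hence A and B are similar.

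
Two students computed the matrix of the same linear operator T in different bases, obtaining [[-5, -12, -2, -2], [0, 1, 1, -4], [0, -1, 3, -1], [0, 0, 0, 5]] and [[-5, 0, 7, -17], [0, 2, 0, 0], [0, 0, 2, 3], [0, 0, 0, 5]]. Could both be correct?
Both have characteristic polynomial (x - 5)(x - 2)^2(x + 5), but the minimal polynomial of A is (x - 5)(x - 2)^2(x + 5) while the minimal polynomial of B is (x - 5)(x - 2)(x + 5). The minimal polynomial is a similarity invariant, so A and B are not similar.

No.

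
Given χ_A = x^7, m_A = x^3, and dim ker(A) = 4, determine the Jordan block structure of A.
λ = 0: algebraic multiplicity 7 (exponent in χ_A), largest block size 3 (exponent in m_A), 4 blocks (geometric multiplicity). These force block sizes [3, 2, 1, 1].

Jordan blocks: (0, 3), (0, 2), (0, 1), (0, 1)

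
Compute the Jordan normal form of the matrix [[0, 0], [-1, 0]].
The characteristic polynomial is det(xI - A) = x^2, so the eigenvalues are 0 (algebraic multiplicity 2).

For λ = 0: rank(A) = 1, rank(A^2) = 0. The eigenspace has dimension 2 - 1 = 1, so there is 1 Jordan block; the rank sequence gives block sizes [2].

Assembling the blocks gives the Jordan form J above.

J = [[0, 1], [0, 0]]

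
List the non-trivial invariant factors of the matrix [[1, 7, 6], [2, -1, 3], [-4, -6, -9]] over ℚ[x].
The Jordan structure of A has elementary divisors (x + 3)^3. Arranging the block sizes at each eigenvalue in decreasing order and taking row products gives the invariant factors.

Invariant factors (smallest first, each dividing the next): (x + 3)^3.

Check: the last factor (x + 3)^3 is the minimal polynomial, and the product (x + 3)^3 is the characteristic polynomial.

(x + 3)^3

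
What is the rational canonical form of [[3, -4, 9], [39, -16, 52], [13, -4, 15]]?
R = [[0, 0, 8], [1, 0, -4], [0, 1, 2]]

The invariant factors of A (the non-unit diagonal entries of the Smith normal form of xI - A over ℚ[x]) are (x - 2)(x^2 + 4), each dividing the next. The characteristic polynomial is their product, (x - 2)(x^2 + 4).

The rational canonical form is the block-diagonal matrix of companion matrices C(f_i):
R = [[0, 0, 8], [1, 0, -4], [0, 1, 2]].

Note the characteristic polynomial does not split into linear factors over ℚ, so A has no Jordan form over ℚ; the rational canonical form exists over any field.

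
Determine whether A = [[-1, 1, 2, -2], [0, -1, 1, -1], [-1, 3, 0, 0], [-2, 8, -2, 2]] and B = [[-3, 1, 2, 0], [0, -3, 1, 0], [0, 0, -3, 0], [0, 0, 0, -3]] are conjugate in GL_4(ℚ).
No.

trace(A) = 0 but trace(B) = -12. The trace is a similarity invariant, so A and B are not similar.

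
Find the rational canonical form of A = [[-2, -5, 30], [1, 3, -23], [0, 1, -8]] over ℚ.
The invariant factors of A (the non-unit diagonal entries of the Smith normal form of xI - A over ℚ[x]) are (x + 1)(x + 2)(x + 4), each dividing the next. The characteristic polynomial is their product, (x + 1)(x + 2)(x + 4).

The rational canonical form is the block-diagonal matrix of companion matrices C(f_i):
R = [[0, 0, -8], [1, 0, -14], [0, 1, -7]].

R = [[0, 0, -8], [1, 0, -14], [0, 1, -7]]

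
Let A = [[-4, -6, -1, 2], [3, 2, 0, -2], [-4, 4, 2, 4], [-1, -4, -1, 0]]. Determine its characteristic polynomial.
χ_A(x) = x^4

xI - A = [[x + 4, 6, 1, -2], [-3, x - 2, 0, 2], [4, -4, x - 2, -4], [1, 4, 1, x]].

Expanding det(xI - A) along the first row:
det(xI - A) = + (x + 4)·det([[x - 2, 0, 2], [-4, x - 2, -4], [4, 1, x]]) - (6)·det([[-3, 0, 2], [4, x - 2, -4], [1, 1, x]]) + (1)·det([[-3, x - 2, 2], [4, -4, -4], [1, 4, x]]) - (-2)·det([[-3, x - 2, 0], [4, -4, x - 2], [1, 4, 1]]).

Evaluating gives χ_A(x) = x^4.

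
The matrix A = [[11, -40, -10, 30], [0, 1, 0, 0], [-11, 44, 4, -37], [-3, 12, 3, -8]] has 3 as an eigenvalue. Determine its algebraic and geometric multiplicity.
algebraic multiplicity 2, geometric multiplicity 1

The characteristic polynomial is (x - 3)^2(x - 1)^2, so the factor x - 3 appears with exponent 2: the algebraic multiplicity is 2.

rank(A - 3I) = 3, so the eigenspace has dimension 4 - 3 = 1: the geometric multiplicity is 1.

Since 1 < 2, A is not diagonalizable.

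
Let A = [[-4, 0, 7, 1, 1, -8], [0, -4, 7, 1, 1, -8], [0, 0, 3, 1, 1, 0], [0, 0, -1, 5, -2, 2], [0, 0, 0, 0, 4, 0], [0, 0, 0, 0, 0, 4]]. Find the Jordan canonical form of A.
The characteristic polynomial is det(xI - A) = (x - 4)^4(x + 4)^2, so the eigenvalues are -4 (algebraic multiplicity 2), 4 (algebraic multiplicity 4).

For λ = -4: rank(A + 4I) = 4. The eigenspace has dimension 6 - 4 = 2, so there are 2 Jordan blocks; the rank sequence gives block sizes [1, 1].

For λ = 4: rank(A - 4I) = 4, rank((A - 4I)^2) = 3, rank((A - 4I)^3) = 2. The eigenspace has dimension 6 - 4 = 2, so there are 2 Jordan blocks; the rank sequence gives block sizes [3, 1].

Assembling the blocks gives the Jordan form J above.

J = [[-4, 0, 0, 0, 0, 0], [0, -4, 0, 0, 0, 0], [0, 0, 4, 1, 0, 0], [0, 0, 0, 4, 1, 0], [0, 0, 0, 0, 4, 0], [0, 0, 0, 0, 0, 4]]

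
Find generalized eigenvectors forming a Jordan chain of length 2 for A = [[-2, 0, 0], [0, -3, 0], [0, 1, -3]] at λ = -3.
v_1 = [[0, 1, 1]]^T, v_2 = [[0, 0, 1]]^T

We seek v_1 ∈ ker((A + 3I)^2) \ ker(A + 3I), then set v_{i+1} = (A + 3I) v_i.

One such chain is v_1 = [[0, 1, 1]]^T, v_2 = [[0, 0, 1]]^T. Check: (A + 3I) v_2 = [[0, 0, 0]]^T = 0.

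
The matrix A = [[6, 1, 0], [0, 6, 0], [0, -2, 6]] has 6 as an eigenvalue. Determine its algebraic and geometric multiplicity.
The characteristic polynomial is (x - 6)^3, so the factor x - 6 appears with exponent 3: the algebraic multiplicity is 3.

rank(A - 6I) = 1, so the eigenspace has dimension 3 - 1 = 2: the geometric multiplicity is 2.

Since 2 < 3, A is not diagonalizable.

algebraic multiplicity 3, geometric multiplicity 2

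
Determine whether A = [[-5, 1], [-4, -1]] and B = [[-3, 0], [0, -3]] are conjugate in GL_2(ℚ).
No.

Both have characteristic polynomial (x + 3)^2, but the minimal polynomial of A is (x + 3)^2 while the minimal polynomial of B is x + 3. The minimal polynomial is a similarity invariant, so A and B are not similar.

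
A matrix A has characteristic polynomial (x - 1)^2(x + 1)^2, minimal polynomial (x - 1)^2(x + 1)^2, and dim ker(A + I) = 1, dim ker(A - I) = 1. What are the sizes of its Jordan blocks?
Jordan blocks: (-1, 2), (1, 2)

λ = -1: algebraic multiplicity 2 (exponent in χ_A), largest block size 2 (exponent in m_A), 1 block (geometric multiplicity). This forces block sizes [2].
λ = 1: algebraic multiplicity 2 (exponent in χ_A), largest block size 2 (exponent in m_A), 1 block (geometric multiplicity). This forces block sizes [2].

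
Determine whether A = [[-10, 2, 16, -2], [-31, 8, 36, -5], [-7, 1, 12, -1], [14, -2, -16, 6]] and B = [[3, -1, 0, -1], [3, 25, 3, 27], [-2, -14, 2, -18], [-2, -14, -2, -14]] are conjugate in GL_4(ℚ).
Two matrices over a field are similar if and only if they have the same invariant factors.

Both A and B have characteristic polynomial (x - 4)^4 and minimal polynomial (x - 4)^3. Computing further, both have invariant factors x - 4, (x - 4)^3. Hence A and B are similar.

Yes.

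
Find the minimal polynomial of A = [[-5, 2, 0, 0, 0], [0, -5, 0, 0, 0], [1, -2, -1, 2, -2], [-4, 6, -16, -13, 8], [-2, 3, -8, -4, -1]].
m_A(x) = (x + 5)^2

The characteristic polynomial factors as (x + 5)^5. The minimal polynomial is ∏(x - λ)^{k_λ} where k_λ is the size of the largest Jordan block at λ.

For λ = -5: rank(A + 5I) = 2, and the largest Jordan block has size 2 (the smallest k with rank((A + 5I)^k) = rank((A + 5I)^(k+1))).

So m_A(x) = (x + 5)^2.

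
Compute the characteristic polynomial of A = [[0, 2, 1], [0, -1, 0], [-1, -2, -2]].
xI - A = [[x, -2, -1], [0, x + 1, 0], [1, 2, x + 2]].

Expanding det(xI - A) along the first row:
det(xI - A) = + (x)·det([[x + 1, 0], [2, x + 2]]) - (-2)·det([[0, 0], [1, x + 2]]) + (-1)·det([[0, x + 1], [1, 2]]).

Evaluating gives χ_A(x) = x^3 + 3x^2 + 3x + 1 = (x + 1)^3.

χ_A(x) = (x + 1)^3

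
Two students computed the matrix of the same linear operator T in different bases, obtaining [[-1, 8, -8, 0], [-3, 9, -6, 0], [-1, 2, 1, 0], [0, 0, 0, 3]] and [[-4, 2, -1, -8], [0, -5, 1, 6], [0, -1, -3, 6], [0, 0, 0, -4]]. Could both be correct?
No.

trace(A) = 12 but trace(B) = -16. The trace is a similarity invariant, so A and B are not similar.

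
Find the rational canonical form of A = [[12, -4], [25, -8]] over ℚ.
R = [[0, -4], [1, 4]]

The invariant factors of A (the non-unit diagonal entries of the Smith normal form of xI - A over ℚ[x]) are (x - 2)^2, each dividing the next. The characteristic polynomial is their product, (x - 2)^2.

The rational canonical form is the block-diagonal matrix of companion matrices C(f_i):
R = [[0, -4], [1, 4]].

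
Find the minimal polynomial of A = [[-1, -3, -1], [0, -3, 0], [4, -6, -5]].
The characteristic polynomial factors as (x + 3)^3. The minimal polynomial is ∏(x - λ)^{k_λ} where k_λ is the size of the largest Jordan block at λ.

For λ = -3: rank(A + 3I) = 1, and the largest Jordan block has size 2 (the smallest k with rank((A + 3I)^k) = rank((A + 3I)^(k+1))).

So m_A(x) = (x + 3)^2.

m_A(x) = (x + 3)^2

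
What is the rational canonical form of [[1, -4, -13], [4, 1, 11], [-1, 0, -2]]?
R = [[0, 0, -3], [1, 0, 0], [0, 1, 0]]

The invariant factors of A (the non-unit diagonal entries of the Smith normal form of xI - A over ℚ[x]) are x^3 + 3, each dividing the next. The characteristic polynomial is their product, x^3 + 3.

The rational canonical form is the block-diagonal matrix of companion matrices C(f_i):
R = [[0, 0, -3], [1, 0, 0], [0, 1, 0]].

Note the characteristic polynomial does not split into linear factors over ℚ, so A has no Jordan form over ℚ; the rational canonical form exists over any field.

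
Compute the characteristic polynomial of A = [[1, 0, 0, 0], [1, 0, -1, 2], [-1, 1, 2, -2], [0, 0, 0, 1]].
xI - A = [[x - 1, 0, 0, 0], [-1, x, 1, -2], [1, -1, x - 2, 2], [0, 0, 0, x - 1]].

Expanding det(xI - A) along the first row:
det(xI - A) = + (x - 1)·det([[x, 1, -2], [-1, x - 2, 2], [0, 0, x - 1]]) - (0)·det([[-1, 1, -2], [1, x - 2, 2], [0, 0, x - 1]]) + (0)·det([[-1, x, -2], [1, -1, 2], [0, 0, x - 1]]) - (0)·det([[-1, x, 1], [1, -1, x - 2], [0, 0, 0]]).

Evaluating gives χ_A(x) = x^4 - 4x^3 + 6x^2 - 4x + 1 = (x - 1)^4.

χ_A(x) = (x - 1)^4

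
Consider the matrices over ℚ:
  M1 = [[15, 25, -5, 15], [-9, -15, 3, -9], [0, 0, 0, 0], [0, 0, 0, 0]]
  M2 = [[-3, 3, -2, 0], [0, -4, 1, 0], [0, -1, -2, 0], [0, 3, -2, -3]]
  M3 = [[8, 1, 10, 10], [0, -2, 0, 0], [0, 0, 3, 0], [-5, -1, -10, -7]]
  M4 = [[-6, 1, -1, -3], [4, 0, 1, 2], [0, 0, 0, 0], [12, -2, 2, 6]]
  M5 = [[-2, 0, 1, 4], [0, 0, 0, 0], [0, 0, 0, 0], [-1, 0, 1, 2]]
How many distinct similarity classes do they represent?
4 classes: {M1}, {M2}, {M3}, {M4, M5}

Characteristic polynomials: χ_{M1} = x^4, χ_{M2} = (x + 3)^4, χ_{M3} = (x - 3)^2(x + 2)^2, χ_{M4} = x^4, χ_{M5} = x^4.

{M1}: invariant factors x, x, x^2.

{M2}: invariant factors x + 3, (x + 3)^3.

{M3}: invariant factors x - 3, (x - 3)(x + 2)^2.

{M4, M5}: invariant factors x, x^3.

Matrices are similar if and only if their invariant-factor lists agree; the partition into similarity classes is {M1}, {M2}, {M3}, {M4, M5}.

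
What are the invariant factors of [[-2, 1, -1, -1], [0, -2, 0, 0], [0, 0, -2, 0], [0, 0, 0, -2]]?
The Jordan structure of A has elementary divisors (x + 2)^2, (x + 2), (x + 2). Arranging the block sizes at each eigenvalue in decreasing order and taking row products gives the invariant factors.

Invariant factors (smallest first, each dividing the next): x + 2, x + 2, (x + 2)^2.

Check: the last factor (x + 2)^2 is the minimal polynomial, and the product (x + 2)^4 is the characteristic polynomial.

x + 2, x + 2, (x + 2)^2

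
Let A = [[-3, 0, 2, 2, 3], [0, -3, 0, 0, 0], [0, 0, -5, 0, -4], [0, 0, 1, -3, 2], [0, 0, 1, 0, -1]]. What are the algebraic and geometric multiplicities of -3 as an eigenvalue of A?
algebraic multiplicity 5, geometric multiplicity 3

The characteristic polynomial is (x + 3)^5, so the factor x + 3 appears with exponent 5: the algebraic multiplicity is 5.

rank(A + 3I) = 2, so the eigenspace has dimension 5 - 2 = 3: the geometric multiplicity is 3.

Since 3 < 5, A is not diagonalizable.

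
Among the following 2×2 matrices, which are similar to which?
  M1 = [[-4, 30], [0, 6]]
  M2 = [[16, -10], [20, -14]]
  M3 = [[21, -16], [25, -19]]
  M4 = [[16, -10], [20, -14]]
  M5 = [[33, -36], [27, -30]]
Characteristic polynomials: χ_{M1} = (x - 6)(x + 4), χ_{M2} = (x - 6)(x + 4), χ_{M3} = (x - 1)^2, χ_{M4} = (x - 6)(x + 4), χ_{M5} = (x - 6)(x + 3).

{M1, M2, M4}: invariant factors (x - 6)(x + 4).

{M3}: invariant factors (x - 1)^2.

{M5}: invariant factors (x - 6)(x + 3).

Matrices are similar if and only if their invariant-factor lists agree; the partition into similarity classes is {M1, M2, M4}, {M3}, {M5}.

3 classes: {M1, M2, M4}, {M3}, {M5}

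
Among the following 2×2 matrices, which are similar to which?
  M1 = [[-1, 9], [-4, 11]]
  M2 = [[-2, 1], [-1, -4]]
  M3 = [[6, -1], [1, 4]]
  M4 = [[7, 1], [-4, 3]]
Characteristic polynomials: χ_{M1} = (x - 5)^2, χ_{M2} = (x + 3)^2, χ_{M3} = (x - 5)^2, χ_{M4} = (x - 5)^2.

{M1, M3, M4}: invariant factors (x - 5)^2.

{M2}: invariant factors (x + 3)^2.

Matrices are similar if and only if their invariant-factor lists agree; the partition into similarity classes is {M1, M3, M4}, {M2}.

2 classes: {M1, M3, M4}, {M2}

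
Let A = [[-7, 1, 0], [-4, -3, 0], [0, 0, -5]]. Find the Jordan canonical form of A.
The characteristic polynomial is det(xI - A) = (x + 5)^3, so the eigenvalues are -5 (algebraic multiplicity 3).

For λ = -5: rank(A + 5I) = 1, rank((A + 5I)^2) = 0. The eigenspace has dimension 3 - 1 = 2, so there are 2 Jordan blocks; the rank sequence gives block sizes [2, 1].

Assembling the blocks gives the Jordan form J above.

J = [[-5, 1, 0], [0, -5, 0], [0, 0, -5]]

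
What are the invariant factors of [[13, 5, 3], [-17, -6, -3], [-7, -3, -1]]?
(x - 2)^3

The Jordan structure of A has elementary divisors (x - 2)^3. Arranging the block sizes at each eigenvalue in decreasing order and taking row products gives the invariant factors.

Invariant factors (smallest first, each dividing the next): (x - 2)^3.

Check: the last factor (x - 2)^3 is the minimal polynomial, and the product (x - 2)^3 is the characteristic polynomial.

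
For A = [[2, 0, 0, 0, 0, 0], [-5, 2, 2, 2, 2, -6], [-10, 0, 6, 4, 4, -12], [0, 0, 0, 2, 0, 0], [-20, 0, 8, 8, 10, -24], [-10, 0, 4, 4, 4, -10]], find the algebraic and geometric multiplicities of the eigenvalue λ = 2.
algebraic multiplicity 6, geometric multiplicity 5

The characteristic polynomial is (x - 2)^6, so the factor x - 2 appears with exponent 6: the algebraic multiplicity is 6.

rank(A - 2I) = 1, so the eigenspace has dimension 6 - 1 = 5: the geometric multiplicity is 5.

Since 5 < 6, A is not diagonalizable.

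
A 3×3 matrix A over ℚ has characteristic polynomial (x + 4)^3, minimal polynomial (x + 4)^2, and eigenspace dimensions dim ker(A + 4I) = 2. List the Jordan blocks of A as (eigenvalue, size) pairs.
λ = -4: algebraic multiplicity 3 (exponent in χ_A), largest block size 2 (exponent in m_A), 2 blocks (geometric multiplicity). These force block sizes [2, 1].

Jordan blocks: (-4, 2), (-4, 1)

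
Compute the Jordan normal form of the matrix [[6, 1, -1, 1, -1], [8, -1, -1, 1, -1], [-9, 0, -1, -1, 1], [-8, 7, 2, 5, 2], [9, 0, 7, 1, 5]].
J = [[-2, 1, 0, 0, 0], [0, -2, 0, 0, 0], [0, 0, 6, 1, 0], [0, 0, 0, 6, 1], [0, 0, 0, 0, 6]]

The characteristic polynomial is det(xI - A) = (x - 6)^3(x + 2)^2, so the eigenvalues are -2 (algebraic multiplicity 2), 6 (algebraic multiplicity 3).

For λ = -2: rank(A + 2I) = 4, rank((A + 2I)^2) = 3. The eigenspace has dimension 5 - 4 = 1, so there is 1 Jordan block; the rank sequence gives block sizes [2].

For λ = 6: rank(A - 6I) = 4, rank((A - 6I)^2) = 3, rank((A - 6I)^3) = 2. The eigenspace has dimension 5 - 4 = 1, so there is 1 Jordan block; the rank sequence gives block sizes [3].

Assembling the blocks gives the Jordan form J above.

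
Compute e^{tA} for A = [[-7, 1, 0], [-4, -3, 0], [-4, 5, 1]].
e^{tA} = [[(1 - 2*t)*e^{-5*t}, t*e^{-5*t}, 0], [-4*t*e^{-5*t}, (2*t + 1)*e^{-5*t}, 0], [(2*t - e^{6*t} + 1)*e^{-5*t}, (-t + e^{6*t} - 1)*e^{-5*t}, e^{t}]]

A has Jordan form J = [[-5, 1, 0], [0, -5, 0], [0, 0, 1]] with A = PJP^{-1}, so e^{tA} = P e^{tJ} P^{-1}.

For a Jordan block J_k(λ), e^{tJ_k(λ)} = e^{λt} · (I + tN + t^2 N^2/2! + ... + t^{k-1} N^{k-1}/(k-1)!) where N is the nilpotent superdiagonal part.

Assembling the blocks and conjugating back gives the entries of e^{tA} as shown above.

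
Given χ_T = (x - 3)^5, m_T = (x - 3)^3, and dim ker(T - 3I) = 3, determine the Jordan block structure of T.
Jordan blocks: (3, 3), (3, 1), (3, 1)

λ = 3: algebraic multiplicity 5 (exponent in χ_T), largest block size 3 (exponent in m_T), 3 blocks (geometric multiplicity). These force block sizes [3, 1, 1].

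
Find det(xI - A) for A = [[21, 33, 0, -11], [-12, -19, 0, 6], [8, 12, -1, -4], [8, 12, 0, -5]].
xI - A = [[x - 21, -33, 0, 11], [12, x + 19, 0, -6], [-8, -12, x + 1, 4], [-8, -12, 0, x + 5]].

Expanding det(xI - A) along the first row:
det(xI - A) = + (x - 21)·det([[x + 19, 0, -6], [-12, x + 1, 4], [-12, 0, x + 5]]) - (-33)·det([[12, 0, -6], [-8, x + 1, 4], [-8, 0, x + 5]]) + (0)·det([[12, x + 19, -6], [-8, -12, 4], [-8, -12, x + 5]]) - (11)·det([[12, x + 19, 0], [-8, -12, x + 1], [-8, -12, 0]]).

Evaluating gives χ_A(x) = x^4 + 4x^3 + 6x^2 + 4x + 1 = (x + 1)^4.

χ_A(x) = (x + 1)^4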